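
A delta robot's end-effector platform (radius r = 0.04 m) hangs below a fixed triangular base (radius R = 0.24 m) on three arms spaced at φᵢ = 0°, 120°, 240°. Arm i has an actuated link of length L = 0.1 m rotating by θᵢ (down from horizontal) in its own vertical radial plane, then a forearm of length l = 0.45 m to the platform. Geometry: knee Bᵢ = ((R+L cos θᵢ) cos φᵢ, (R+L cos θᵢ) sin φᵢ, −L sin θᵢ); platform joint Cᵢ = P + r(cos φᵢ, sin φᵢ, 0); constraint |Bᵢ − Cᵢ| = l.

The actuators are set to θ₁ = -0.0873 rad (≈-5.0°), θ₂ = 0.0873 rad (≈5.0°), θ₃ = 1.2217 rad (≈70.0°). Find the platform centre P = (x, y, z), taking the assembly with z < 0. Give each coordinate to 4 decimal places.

S1 = (0.2996·cos0.0°, 0.2996·sin0.0°, 0.0087) = (0.2996, 0.0000, 0.0087)
φ2=120.0°: virtual centre (-0.1498, 0.2595, -0.0087), radius l
φ3=240.0°: virtual centre (-0.1171, -0.2028, -0.0940), radius l
|S₂|²−|S₁|² = 0.0000;  |S₃|²−|S₁|² = -0.0262
plane₁₂: -0.8989x+0.5190y+-0.0349z = 0.0000
Cramer: x(z) = 0.0170-0.1514z;  y(z) = 0.0295-0.1951z
into |P−S₁|² = l²: 1.0610z² + 0.0566z + -0.1217 = 0;  Δ = 0.5197;  z = -0.3664 or 0.3130 → z<0 root = -0.3664
x = 0.0725, y = 0.1010

(0.0725, 0.1010, -0.3664)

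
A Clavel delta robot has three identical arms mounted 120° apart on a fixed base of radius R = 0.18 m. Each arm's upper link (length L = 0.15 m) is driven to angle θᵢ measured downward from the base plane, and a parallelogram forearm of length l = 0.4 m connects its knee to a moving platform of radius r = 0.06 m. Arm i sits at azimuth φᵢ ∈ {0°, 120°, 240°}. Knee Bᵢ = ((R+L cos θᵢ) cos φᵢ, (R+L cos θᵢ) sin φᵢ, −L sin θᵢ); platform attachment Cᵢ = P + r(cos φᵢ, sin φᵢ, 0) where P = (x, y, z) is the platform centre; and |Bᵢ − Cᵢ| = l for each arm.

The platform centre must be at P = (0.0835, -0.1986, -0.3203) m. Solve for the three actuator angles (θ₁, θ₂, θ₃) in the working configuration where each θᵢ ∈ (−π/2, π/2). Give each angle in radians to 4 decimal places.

θ₁ = 0.1742, θ₂ = 1.3959, θ₃ = -0.0877

arm 1 (φ=0.0°): x'=0.0835, y'=-0.1986
  e−x'=0.0365;  (l²−L²−(e−x')²−y'²−z²)/2L = -0.0196
  √(A²+B²)=0.3224;  θ1 = -1.4573+1.6315 ≈ 0.1742
rotate P by −φ2: (-0.2137, 0.0270, -0.3203)
  e−x'=0.3337;  (l²−L²−(e−x')²−y'²−z²)/2L = -0.2573
  γ=atan2(-0.3203,0.3337)=-0.7648;  ψ=arccos(-0.5563)=2.1608;  θ2=γ+ψ≈1.3959
rotate P by −φ3: (0.1302, 0.1716, -0.3203)
  A=-0.0102, B=-0.3203, C=(l²−L²−A²−y'²−z²)/(2L)=0.0178
  γ=atan2(-0.3203,-0.0102)=-1.6028;  ψ=arccos(0.0557)=1.5151;  θ3=γ+ψ≈-0.0877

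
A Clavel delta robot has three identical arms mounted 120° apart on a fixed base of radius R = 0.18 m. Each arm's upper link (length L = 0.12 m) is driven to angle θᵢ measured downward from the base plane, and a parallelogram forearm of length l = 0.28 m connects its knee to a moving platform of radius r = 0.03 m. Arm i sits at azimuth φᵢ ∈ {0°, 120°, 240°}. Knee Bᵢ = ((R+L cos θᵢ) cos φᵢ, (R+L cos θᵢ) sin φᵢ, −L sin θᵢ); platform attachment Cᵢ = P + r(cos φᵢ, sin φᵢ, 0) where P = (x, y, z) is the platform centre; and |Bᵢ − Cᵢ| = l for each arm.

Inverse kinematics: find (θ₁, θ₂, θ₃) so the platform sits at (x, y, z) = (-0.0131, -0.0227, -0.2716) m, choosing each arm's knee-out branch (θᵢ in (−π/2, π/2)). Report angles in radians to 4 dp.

θ₁ = 1.0473, θ₂ = 1.0473, θ₃ = 0.7855

rotate P by −φ1: (-0.0131, -0.0227, -0.2716)
  A cos θ + B sin θ = C:  0.1631·cos θ + -0.2716·sin θ = -0.1537
  √(A²+B²)=0.3168;  θ1 = -1.0300+2.0773 ≈ 1.0473
φ2=120.0° → target in arm frame (-0.0131, 0.0227)
  e−x'=0.1631;  (l²−L²−(e−x')²−y'²−z²)/2L = -0.1537
  √(A²+B²)=0.3168;  θ2 = -1.0300+2.0773 ≈ 1.0473
arm 3 (φ=240.0°): x'=0.0262, y'=0.0000
  e−x'=0.1238;  (l²−L²−(e−x')²−y'²−z²)/2L = -0.1045
  γ=atan2(-0.2716,0.1238)=-1.1431;  ψ=arccos(-0.3503)=1.9286;  θ3=γ+ψ≈0.7855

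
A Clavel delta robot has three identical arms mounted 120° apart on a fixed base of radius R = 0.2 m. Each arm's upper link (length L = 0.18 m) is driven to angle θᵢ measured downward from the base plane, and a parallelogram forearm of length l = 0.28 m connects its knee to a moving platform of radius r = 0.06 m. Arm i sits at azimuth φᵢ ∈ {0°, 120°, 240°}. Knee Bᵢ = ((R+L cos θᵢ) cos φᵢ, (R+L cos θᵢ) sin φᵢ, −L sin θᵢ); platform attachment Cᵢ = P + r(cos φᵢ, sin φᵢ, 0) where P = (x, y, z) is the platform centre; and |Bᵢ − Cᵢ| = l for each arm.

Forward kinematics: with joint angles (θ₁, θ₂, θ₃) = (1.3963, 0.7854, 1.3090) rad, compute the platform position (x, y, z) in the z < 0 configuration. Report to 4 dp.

(-0.0511, 0.0632, -0.3353)

S1 = (0.1713·cos0.0°, 0.1713·sin0.0°, -0.1773) = (0.1713, 0.0000, -0.1773)
φ2=120.0°: virtual centre (-0.1336, 0.2315, -0.1273), radius l
S3 = (0.1866·cos240.0°, 0.1866·sin240.0°, -0.1739) = (-0.0933, -0.1616, -0.1739)
subtract pairs → two planes through P
plane₁₂: -0.6098x+0.4629y+0.1000z = 0.0269
det = 0.4420;  x = -0.0242+0.0802z,  y = 0.0263+-0.1103z
sphere 1 gives Az²+Bz+C=0 with A=1.0186, B=0.3174, C=-0.0081;  B²−4AC=0.1338;  roots -0.3353, 0.0237;  negative root z = -0.3353
x = -0.0511, y = 0.0632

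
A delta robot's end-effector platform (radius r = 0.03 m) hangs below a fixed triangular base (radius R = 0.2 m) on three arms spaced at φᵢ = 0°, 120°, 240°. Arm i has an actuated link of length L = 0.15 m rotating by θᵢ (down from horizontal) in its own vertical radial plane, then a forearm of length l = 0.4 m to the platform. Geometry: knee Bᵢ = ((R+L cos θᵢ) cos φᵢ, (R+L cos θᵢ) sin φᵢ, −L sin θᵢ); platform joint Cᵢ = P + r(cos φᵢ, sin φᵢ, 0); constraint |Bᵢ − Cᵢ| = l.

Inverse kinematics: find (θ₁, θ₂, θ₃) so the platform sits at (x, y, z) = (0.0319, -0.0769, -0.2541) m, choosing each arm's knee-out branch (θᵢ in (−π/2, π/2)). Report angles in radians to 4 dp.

θ₁ = -0.0877, θ₂ = 0.6982, θ₃ = -0.2619

φ1=0.0° → target in arm frame (0.0319, -0.0769)
  A=0.1381, B=-0.2541, C=(l²−L²−A²−y'²−z²)/(2L)=0.1598
  θ1 = atan2(B,A) + arccos(C/0.2892) = -0.0877
φ2=120.0° → target in arm frame (-0.0825, 0.0108)
  A cos θ + B sin θ = C:  0.2525·cos θ + -0.2541·sin θ = 0.0301
  √(A²+B²)=0.3583;  θ2 = -0.7885+1.4866 ≈ 0.6982
arm 3 (φ=240.0°): x'=0.0506, y'=0.0661
  A cos θ + B sin θ = C:  0.1194·cos θ + -0.2541·sin θ = 0.1811
  √(A²+B²)=0.2807;  θ3 = -1.1317+0.8698 ≈ -0.2619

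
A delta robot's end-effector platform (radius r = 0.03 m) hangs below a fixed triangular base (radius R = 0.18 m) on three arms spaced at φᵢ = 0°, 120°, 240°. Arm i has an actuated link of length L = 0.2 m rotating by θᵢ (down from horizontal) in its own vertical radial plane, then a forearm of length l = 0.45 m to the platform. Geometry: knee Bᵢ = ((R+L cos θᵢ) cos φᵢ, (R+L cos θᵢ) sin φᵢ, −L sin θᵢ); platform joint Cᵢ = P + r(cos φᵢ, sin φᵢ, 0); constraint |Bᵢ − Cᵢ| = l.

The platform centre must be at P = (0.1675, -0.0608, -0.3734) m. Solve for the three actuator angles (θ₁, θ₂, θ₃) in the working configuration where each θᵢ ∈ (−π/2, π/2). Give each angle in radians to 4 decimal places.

φ1=0.0° → target in arm frame (0.1675, -0.0608)
  A cos θ + B sin θ = C:  -0.0175·cos θ + -0.3734·sin θ = 0.0477
  √(A²+B²)=0.3738;  θ1 = -1.6176+1.4429 ≈ -0.1747
φ2=120.0° → target in arm frame (-0.1364, -0.1147)
  e−x'=0.2864;  (l²−L²−(e−x')²−y'²−z²)/2L = -0.1803
  θ2 = atan2(B,A) + arccos(C/0.4706) = 1.0474
arm 3 (φ=240.0°): x'=-0.0311, y'=0.1755
  A=0.1811, B=-0.3734, C=(l²−L²−A²−y'²−z²)/(2L)=-0.1013
  θ3 = atan2(B,A) + arccos(C/0.4150) = 0.6981

θ₁ = -0.1747, θ₂ = 1.0474, θ₃ = 0.6981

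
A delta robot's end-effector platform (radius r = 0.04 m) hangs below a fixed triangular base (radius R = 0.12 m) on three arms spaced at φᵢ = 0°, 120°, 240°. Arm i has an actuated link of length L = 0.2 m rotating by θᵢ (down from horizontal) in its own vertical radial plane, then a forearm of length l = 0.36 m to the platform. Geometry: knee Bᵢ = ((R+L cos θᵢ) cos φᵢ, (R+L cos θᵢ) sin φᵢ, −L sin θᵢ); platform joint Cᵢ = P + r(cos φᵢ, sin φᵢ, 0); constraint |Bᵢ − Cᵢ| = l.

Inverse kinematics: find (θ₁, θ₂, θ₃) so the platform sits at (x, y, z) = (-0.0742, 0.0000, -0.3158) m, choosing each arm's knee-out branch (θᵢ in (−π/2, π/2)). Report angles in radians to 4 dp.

θ₁ = 0.6978, θ₂ = 0.2616, θ₃ = 0.2616

arm 1 (φ=0.0°): x'=-0.0742, y'=0.0000
  A=0.1542, B=-0.3158, C=(l²−L²−A²−y'²−z²)/(2L)=-0.0848
  θ1 = atan2(B,A) + arccos(C/0.3514) = 0.6978
rotate P by −φ2: (0.0371, 0.0643, -0.3158)
  A=0.0429, B=-0.3158, C=(l²−L²−A²−y'²−z²)/(2L)=-0.0402
  θ2 = atan2(B,A) + arccos(C/0.3187) = 0.2616
rotate P by −φ3: (0.0371, -0.0643, -0.3158)
  A cos θ + B sin θ = C:  0.0429·cos θ + -0.3158·sin θ = -0.0402
  γ=atan2(-0.3158,0.0429)=-1.4358;  ψ=arccos(-0.1263)=1.6974;  θ3=γ+ψ≈0.2616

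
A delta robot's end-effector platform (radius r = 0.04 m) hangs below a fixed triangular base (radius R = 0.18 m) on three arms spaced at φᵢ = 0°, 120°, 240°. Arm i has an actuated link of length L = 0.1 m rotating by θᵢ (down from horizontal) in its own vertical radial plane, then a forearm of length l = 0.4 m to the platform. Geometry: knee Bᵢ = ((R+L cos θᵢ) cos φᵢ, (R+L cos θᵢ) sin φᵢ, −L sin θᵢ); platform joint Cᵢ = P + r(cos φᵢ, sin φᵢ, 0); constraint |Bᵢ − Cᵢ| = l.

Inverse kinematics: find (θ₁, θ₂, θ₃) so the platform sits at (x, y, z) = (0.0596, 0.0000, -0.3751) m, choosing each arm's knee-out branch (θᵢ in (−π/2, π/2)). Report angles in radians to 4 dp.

arm 1 (φ=0.0°): x'=0.0596, y'=0.0000
  e−x'=0.0804;  (l²−L²−(e−x')²−y'²−z²)/2L = 0.0142
  γ=atan2(-0.3751,0.0804)=-1.3596;  ψ=arccos(0.0370)=1.5338;  θ1=γ+ψ≈0.1742
rotate P by −φ2: (-0.0298, -0.0516, -0.3751)
  A=0.1698, B=-0.3751, C=(l²−L²−A²−y'²−z²)/(2L)=-0.1110
  √(A²+B²)=0.4117;  θ2 = -1.1457+1.8437 ≈ 0.6980
rotate P by −φ3: (-0.0298, 0.0516, -0.3751)
  e−x'=0.1698;  (l²−L²−(e−x')²−y'²−z²)/2L = -0.1110
  θ3 = atan2(B,A) + arccos(C/0.4117) = 0.6980

θ₁ = 0.1742, θ₂ = 0.6980, θ₃ = 0.6980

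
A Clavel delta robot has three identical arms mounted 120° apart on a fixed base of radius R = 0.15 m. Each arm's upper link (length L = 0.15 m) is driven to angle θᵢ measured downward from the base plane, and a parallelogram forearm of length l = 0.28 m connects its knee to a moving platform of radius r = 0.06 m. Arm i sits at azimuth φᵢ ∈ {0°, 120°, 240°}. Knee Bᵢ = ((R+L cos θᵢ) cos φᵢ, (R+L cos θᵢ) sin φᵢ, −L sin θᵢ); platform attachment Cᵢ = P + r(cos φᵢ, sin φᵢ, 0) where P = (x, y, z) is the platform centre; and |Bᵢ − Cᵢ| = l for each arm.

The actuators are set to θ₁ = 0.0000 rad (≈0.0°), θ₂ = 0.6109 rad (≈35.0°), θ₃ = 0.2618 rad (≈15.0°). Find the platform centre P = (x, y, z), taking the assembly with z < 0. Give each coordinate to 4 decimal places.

arm 1 at φ=0.0°: (R−r)+L cos θ1 = 0.2400;  O1 = (0.2400, 0.0000, 0.0000)
φ2=120.0°: virtual centre (-0.1064, 0.1844, -0.0860), radius l
arm 3 at φ=240.0°: (R−r)+L cos θ3 = 0.2349;  O3 = (-0.1174, -0.2034, -0.0388)
subtract pairs → two planes through P
[-0.6929 0.3687 -0.1721]·P = -0.0049;  [-0.7149 -0.4068 -0.0776]·P = -0.0009
det = 0.5455;  x = 0.0043+-0.1808z,  y = -0.0052+0.1269z
quadratic in z: (1.0488)z²+(0.0839)z+(-0.0228)=0, √Δ=0.3205 → z ∈ {-0.1928, 0.1128}; z = -0.1928 (taking z<0)
x = 0.0391, y = -0.0297

(0.0391, -0.0297, -0.1928)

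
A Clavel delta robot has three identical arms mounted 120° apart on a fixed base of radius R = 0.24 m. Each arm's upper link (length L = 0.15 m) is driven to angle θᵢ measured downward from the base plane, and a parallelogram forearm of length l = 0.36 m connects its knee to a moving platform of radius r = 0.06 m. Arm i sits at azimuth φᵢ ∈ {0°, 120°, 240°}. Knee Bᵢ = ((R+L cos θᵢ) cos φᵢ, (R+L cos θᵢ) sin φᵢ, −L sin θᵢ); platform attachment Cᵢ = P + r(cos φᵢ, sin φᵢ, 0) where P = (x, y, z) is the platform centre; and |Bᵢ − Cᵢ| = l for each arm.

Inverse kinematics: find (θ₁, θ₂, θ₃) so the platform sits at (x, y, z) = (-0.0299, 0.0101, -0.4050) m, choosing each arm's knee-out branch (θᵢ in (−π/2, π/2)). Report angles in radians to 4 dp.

arm 1 (φ=0.0°): x'=-0.0299, y'=0.0101
  A=0.2099, B=-0.4050, C=(l²−L²−A²−y'²−z²)/(2L)=-0.3370
  √(A²+B²)=0.4562;  θ1 = -1.0926+2.4019 ≈ 1.3092
rotate P by −φ2: (0.0237, 0.0208, -0.4050)
  e−x'=0.1563;  (l²−L²−(e−x')²−y'²−z²)/2L = -0.2726
  γ=atan2(-0.4050,0.1563)=-1.2025;  ψ=arccos(-0.6280)=2.2498;  θ2=γ+ψ≈1.0473
rotate P by −φ3: (0.0062, -0.0309, -0.4050)
  e−x'=0.1738;  (l²−L²−(e−x')²−y'²−z²)/2L = -0.2936
  √(A²+B²)=0.4407;  θ3 = -1.1654+2.3000 ≈ 1.1345

θ₁ = 1.3092, θ₂ = 1.0473, θ₃ = 1.1345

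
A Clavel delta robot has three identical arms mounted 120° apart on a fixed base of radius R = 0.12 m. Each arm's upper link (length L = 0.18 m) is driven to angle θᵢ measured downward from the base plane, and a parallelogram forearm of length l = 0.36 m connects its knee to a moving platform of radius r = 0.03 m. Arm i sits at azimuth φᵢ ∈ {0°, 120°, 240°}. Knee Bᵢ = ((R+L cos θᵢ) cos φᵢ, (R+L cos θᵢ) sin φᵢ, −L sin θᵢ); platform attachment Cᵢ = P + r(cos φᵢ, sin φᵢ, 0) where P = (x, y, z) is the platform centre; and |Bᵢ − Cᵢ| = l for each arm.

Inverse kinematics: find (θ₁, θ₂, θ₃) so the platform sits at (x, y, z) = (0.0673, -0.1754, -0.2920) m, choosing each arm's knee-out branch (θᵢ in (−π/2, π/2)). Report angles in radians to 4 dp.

θ₁ = 0.2621, θ₂ = 1.2218, θ₃ = 0.0000

rotate P by −φ1: (0.0673, -0.1754, -0.2920)
  A=0.0227, B=-0.2920, C=(l²−L²−A²−y'²−z²)/(2L)=-0.0537
  √(A²+B²)=0.2929;  θ1 = -1.4932+1.7553 ≈ 0.2621
arm 2 (φ=120.0°): x'=-0.1856, y'=0.0294
  A cos θ + B sin θ = C:  0.2756·cos θ + -0.2920·sin θ = -0.1802
  √(A²+B²)=0.4015;  θ2 = -0.8144+2.0361 ≈ 1.2218
rotate P by −φ3: (0.1183, 0.1460, -0.2920)
  e−x'=-0.0283;  (l²−L²−(e−x')²−y'²−z²)/2L = -0.0283
  √(A²+B²)=0.2934;  θ3 = -1.6672+1.6673 ≈ 0.0000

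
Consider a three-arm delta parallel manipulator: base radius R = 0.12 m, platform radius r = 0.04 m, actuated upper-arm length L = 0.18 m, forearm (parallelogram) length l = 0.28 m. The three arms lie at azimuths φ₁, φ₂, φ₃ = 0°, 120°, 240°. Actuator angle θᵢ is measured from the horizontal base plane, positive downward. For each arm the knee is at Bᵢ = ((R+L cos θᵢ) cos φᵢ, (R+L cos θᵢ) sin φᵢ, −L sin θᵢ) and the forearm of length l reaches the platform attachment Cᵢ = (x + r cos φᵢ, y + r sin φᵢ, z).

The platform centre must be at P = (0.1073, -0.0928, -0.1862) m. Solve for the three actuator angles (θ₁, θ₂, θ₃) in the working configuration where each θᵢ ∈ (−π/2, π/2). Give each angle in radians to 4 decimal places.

θ₁ = -0.1747, θ₂ = 1.2217, θ₃ = 0.4360

φ1=0.0° → target in arm frame (0.1073, -0.0928)
  A cos θ + B sin θ = C:  -0.0273·cos θ + -0.1862·sin θ = 0.0055
  √(A²+B²)=0.1882;  θ1 = -1.7164+1.5417 ≈ -0.1747
arm 2 (φ=120.0°): x'=-0.1340, y'=-0.0465
  A cos θ + B sin θ = C:  0.2140·cos θ + -0.1862·sin θ = -0.1018
  √(A²+B²)=0.2837;  θ2 = -0.7160+1.9377 ≈ 1.2217
rotate P by −φ3: (0.0267, 0.1393, -0.1862)
  A cos θ + B sin θ = C:  0.0533·cos θ + -0.1862·sin θ = -0.0303
  γ=atan2(-0.1862,0.0533)=-1.2921;  ψ=arccos(-0.1566)=1.7281;  θ3=γ+ψ≈0.4360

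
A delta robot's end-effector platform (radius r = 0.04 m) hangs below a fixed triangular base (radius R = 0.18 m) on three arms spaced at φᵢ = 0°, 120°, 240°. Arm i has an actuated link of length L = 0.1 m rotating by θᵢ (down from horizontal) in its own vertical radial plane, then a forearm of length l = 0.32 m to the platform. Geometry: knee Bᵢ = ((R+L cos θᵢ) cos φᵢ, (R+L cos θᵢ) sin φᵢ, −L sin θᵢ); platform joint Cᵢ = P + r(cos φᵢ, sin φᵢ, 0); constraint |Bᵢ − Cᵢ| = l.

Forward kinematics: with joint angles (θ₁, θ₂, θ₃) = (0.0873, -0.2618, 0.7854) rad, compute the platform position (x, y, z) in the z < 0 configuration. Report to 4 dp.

S1 = (0.2396·cos0.0°, 0.2396·sin0.0°, -0.0087) = (0.2396, 0.0000, -0.0087)
φ2=120.0°: virtual centre (-0.1183, 0.2049, 0.0259), radius l
arm 3 at φ=240.0°: (R−r)+L cos θ3 = 0.2107;  S3 = (-0.1054, -0.1825, -0.0707)
eliminate P² terms by subtracting sphere 1 from 2 and 3
plane₁₂: -0.7158x+0.4098y+0.0692z = -0.0008
det = 0.5440;  x = 0.0067+-0.0470z,  y = 0.0096+-0.2509z
quadratic in z: (1.0652)z²+(0.0345)z+(-0.0480)=0, √Δ=0.4534 → z ∈ {-0.2290, 0.1966}; z = -0.2290 (taking z<0)
x = 0.0174, y = 0.0670

(0.0174, 0.0670, -0.2290)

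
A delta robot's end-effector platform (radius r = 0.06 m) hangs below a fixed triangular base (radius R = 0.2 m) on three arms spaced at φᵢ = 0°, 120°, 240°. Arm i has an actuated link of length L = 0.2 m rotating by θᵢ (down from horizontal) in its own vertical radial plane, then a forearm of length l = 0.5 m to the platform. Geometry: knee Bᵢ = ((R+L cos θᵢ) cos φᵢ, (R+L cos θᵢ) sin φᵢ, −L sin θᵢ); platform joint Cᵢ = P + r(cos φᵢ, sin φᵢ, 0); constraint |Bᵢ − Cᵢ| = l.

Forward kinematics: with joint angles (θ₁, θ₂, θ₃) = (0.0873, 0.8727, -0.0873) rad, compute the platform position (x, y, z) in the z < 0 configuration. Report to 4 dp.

φ1=0.0°: virtual centre (0.3392, 0.0000, -0.0174), radius l
S2 = (0.2686·cos120.0°, 0.2686·sin120.0°, -0.1532) = (-0.1343, 0.2326, -0.1532)
arm 3 at φ=240.0°: e+L cos θ3 = 0.3392;  S3 = (-0.1696, -0.2938, 0.0174)
eliminate P² terms by subtracting sphere 1 from 2 and 3
linear system: -0.9470x+0.4651y = -0.0198−-0.2716z; -1.0177x+-0.5876y = 0.0000−0.0698z
Cramer: x(z) = 0.0113-0.1234z;  y(z) = -0.0196+0.3325z
into |P−S₁|² = l²: 1.1258z² + 0.1028z + -0.1418 = 0;  Δ = 0.6490;  z = -0.4035 or 0.3121 → z<0 root = -0.4035
x = 0.0611, y = -0.1537

(0.0611, -0.1537, -0.4035)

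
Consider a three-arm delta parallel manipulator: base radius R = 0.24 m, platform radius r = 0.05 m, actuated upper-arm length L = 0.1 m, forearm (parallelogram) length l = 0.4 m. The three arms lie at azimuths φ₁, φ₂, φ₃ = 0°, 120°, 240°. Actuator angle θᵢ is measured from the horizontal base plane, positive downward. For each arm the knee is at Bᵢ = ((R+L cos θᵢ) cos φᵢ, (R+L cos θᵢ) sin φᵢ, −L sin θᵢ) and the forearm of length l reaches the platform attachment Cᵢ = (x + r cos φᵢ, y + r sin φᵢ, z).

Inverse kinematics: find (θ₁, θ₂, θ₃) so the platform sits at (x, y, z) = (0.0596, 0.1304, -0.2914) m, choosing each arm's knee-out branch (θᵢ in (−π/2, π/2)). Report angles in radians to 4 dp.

θ₁ = -0.0876, θ₂ = -0.3491, θ₃ = 1.3958

rotate P by −φ1: (0.0596, 0.1304, -0.2914)
  A cos θ + B sin θ = C:  0.1304·cos θ + -0.2914·sin θ = 0.1554
  γ=atan2(-0.2914,0.1304)=-1.1500;  ψ=arccos(0.4867)=1.0624;  θ1=γ+ψ≈-0.0876
φ2=120.0° → target in arm frame (0.0831, -0.1168)
  A cos θ + B sin θ = C:  0.1069·cos θ + -0.2914·sin θ = 0.2001
  θ2 = atan2(B,A) + arccos(C/0.3104) = -0.3491
rotate P by −φ3: (-0.1427, -0.0136, -0.2914)
  A cos θ + B sin θ = C:  0.3327·cos θ + -0.2914·sin θ = -0.2290
  √(A²+B²)=0.4423;  θ3 = -0.7193+2.1151 ≈ 1.3958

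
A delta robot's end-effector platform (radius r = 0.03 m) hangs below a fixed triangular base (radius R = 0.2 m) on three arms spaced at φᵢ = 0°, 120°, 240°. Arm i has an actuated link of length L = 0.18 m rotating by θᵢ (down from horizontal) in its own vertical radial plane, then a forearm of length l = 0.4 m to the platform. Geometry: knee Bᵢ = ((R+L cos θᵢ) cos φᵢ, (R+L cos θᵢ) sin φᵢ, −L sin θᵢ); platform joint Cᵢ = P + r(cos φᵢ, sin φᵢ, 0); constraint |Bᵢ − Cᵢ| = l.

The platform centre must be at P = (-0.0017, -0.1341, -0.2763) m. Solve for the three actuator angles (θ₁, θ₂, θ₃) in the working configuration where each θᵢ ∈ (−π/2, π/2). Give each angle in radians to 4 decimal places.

θ₁ = 0.5236, θ₂ = 1.0474, θ₃ = -0.2614

rotate P by −φ1: (-0.0017, -0.1341, -0.2763)
  A=0.1717, B=-0.2763, C=(l²−L²−A²−y'²−z²)/(2L)=0.0105
  √(A²+B²)=0.3253;  θ1 = -1.0148+1.5384 ≈ 0.5236
arm 2 (φ=120.0°): x'=-0.1153, y'=0.0685
  A=0.2853, B=-0.2763, C=(l²−L²−A²−y'²−z²)/(2L)=-0.0967
  √(A²+B²)=0.3972;  θ2 = -0.7694+1.8168 ≈ 1.0474
rotate P by −φ3: (0.1170, 0.0656, -0.2763)
  e−x'=0.0530;  (l²−L²−(e−x')²−y'²−z²)/2L = 0.1226
  γ=atan2(-0.2763,0.0530)=-1.3812;  ψ=arccos(0.4359)=1.1198;  θ3=γ+ψ≈-0.2614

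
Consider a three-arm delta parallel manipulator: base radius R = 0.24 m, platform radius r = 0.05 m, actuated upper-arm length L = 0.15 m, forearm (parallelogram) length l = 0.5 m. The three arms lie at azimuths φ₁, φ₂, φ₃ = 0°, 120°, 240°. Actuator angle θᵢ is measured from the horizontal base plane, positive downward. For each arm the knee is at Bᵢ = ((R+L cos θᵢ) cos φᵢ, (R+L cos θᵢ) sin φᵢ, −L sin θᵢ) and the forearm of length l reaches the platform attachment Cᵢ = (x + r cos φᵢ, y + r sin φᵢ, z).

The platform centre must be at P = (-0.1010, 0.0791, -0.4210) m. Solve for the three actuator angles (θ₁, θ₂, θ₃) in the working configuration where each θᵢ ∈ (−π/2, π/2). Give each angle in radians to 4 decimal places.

θ₁ = 0.8730, θ₂ = -0.1747, θ₃ = 0.5238

arm 1 (φ=0.0°): x'=-0.1010, y'=0.0791
  A=0.2910, B=-0.4210, C=(l²−L²−A²−y'²−z²)/(2L)=-0.1356
  θ1 = atan2(B,A) + arccos(C/0.5118) = 0.8730
arm 2 (φ=120.0°): x'=0.1190, y'=0.0479
  A cos θ + B sin θ = C:  0.0710·cos θ + -0.4210·sin θ = 0.1431
  γ=atan2(-0.4210,0.0710)=-1.4037;  ψ=arccos(0.3351)=1.2291;  θ2=γ+ψ≈-0.1747
φ3=240.0° → target in arm frame (-0.0180, -0.1270)
  A=0.2080, B=-0.4210, C=(l²−L²−A²−y'²−z²)/(2L)=-0.0305
  √(A²+B²)=0.4696;  θ3 = -1.1119+1.6357 ≈ 0.5238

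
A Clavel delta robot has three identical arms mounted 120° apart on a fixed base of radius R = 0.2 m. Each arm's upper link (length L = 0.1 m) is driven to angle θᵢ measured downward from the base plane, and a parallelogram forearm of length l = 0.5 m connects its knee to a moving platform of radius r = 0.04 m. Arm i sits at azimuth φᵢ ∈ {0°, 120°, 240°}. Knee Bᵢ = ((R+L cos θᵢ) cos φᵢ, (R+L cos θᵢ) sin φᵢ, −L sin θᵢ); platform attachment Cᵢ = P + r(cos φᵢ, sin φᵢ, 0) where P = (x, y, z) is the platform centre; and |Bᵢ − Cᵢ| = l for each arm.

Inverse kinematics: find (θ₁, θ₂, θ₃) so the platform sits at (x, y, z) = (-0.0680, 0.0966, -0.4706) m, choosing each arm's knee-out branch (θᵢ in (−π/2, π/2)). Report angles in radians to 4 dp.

θ₁ = 0.8726, θ₂ = -0.0872, θ₃ = 0.7855

arm 1 (φ=0.0°): x'=-0.0680, y'=0.0966
  A=0.2280, B=-0.4706, C=(l²−L²−A²−y'²−z²)/(2L)=-0.2139
  γ=atan2(-0.4706,0.2280)=-1.1196;  ψ=arccos(-0.4090)=1.9922;  θ1=γ+ψ≈0.8726
rotate P by −φ2: (0.1177, 0.0106, -0.4706)
  A=0.0423, B=-0.4706, C=(l²−L²−A²−y'²−z²)/(2L)=0.0832
  √(A²+B²)=0.4725;  θ2 = -1.4811+1.3939 ≈ -0.0872
φ3=240.0° → target in arm frame (-0.0497, -0.1072)
  A cos θ + B sin θ = C:  0.2097·cos θ + -0.4706·sin θ = -0.1846
  γ=atan2(-0.4706,0.2097)=-1.1517;  ψ=arccos(-0.3582)=1.9372;  θ3=γ+ψ≈0.7855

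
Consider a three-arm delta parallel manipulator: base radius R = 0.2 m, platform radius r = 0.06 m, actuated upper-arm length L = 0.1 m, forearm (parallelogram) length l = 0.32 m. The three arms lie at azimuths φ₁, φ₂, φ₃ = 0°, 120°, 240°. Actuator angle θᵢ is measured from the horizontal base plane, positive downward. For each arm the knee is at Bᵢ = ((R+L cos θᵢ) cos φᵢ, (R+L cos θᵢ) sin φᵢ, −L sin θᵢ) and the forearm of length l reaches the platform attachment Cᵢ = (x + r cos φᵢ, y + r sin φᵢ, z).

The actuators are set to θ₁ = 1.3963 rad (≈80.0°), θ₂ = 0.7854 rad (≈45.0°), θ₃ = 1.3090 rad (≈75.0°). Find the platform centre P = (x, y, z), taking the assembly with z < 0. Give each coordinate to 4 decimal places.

(-0.0344, 0.0447, -0.3507)

centre 1 = (0.1574·cos0.0°, 0.1574·sin0.0°, -0.0985) = (0.1574, 0.0000, -0.0985)
φ2=120.0°: virtual centre (-0.1054, 0.1825, -0.0707), radius l
φ3=240.0°: virtual centre (-0.0829, -0.1437, -0.0966), radius l
eliminate P² terms by subtracting sphere 1 from 2 and 3
plane₁₂: -0.5254x+0.3650y+0.0555z = 0.0149
det = 0.3264;  x = -0.0158+0.0531z,  y = 0.0182+-0.0757z
into |P−centre ₁|² = l²: 1.0086z² + 0.1758z + -0.0624 = 0;  Δ = 0.2826;  z = -0.3507 or 0.1764 → z<0 root = -0.3507
x = -0.0344, y = 0.0447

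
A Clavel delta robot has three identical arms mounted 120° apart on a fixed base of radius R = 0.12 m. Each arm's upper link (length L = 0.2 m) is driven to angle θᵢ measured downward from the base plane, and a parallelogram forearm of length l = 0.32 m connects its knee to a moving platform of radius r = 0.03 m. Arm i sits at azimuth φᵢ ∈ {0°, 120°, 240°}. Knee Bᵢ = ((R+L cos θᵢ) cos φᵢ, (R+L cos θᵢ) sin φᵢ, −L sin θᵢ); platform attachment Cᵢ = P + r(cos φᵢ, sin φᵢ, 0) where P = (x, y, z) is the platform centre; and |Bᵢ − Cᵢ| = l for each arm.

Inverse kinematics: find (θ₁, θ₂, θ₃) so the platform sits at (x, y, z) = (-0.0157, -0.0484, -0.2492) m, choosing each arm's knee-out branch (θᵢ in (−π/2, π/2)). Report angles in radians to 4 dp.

θ₁ = 0.5235, θ₂ = 0.6109, θ₃ = 0.1743

φ1=0.0° → target in arm frame (-0.0157, -0.0484)
  A=0.1057, B=-0.2492, C=(l²−L²−A²−y'²−z²)/(2L)=-0.0330
  √(A²+B²)=0.2707;  θ1 = -1.1696+1.6932 ≈ 0.5235
arm 2 (φ=120.0°): x'=-0.0341, y'=0.0378
  A cos θ + B sin θ = C:  0.1241·cos θ + -0.2492·sin θ = -0.0413
  √(A²+B²)=0.2784;  θ2 = -1.1089+1.7197 ≈ 0.6109
arm 3 (φ=240.0°): x'=0.0498, y'=0.0106
  A cos θ + B sin θ = C:  0.0402·cos θ + -0.2492·sin θ = -0.0036
  θ3 = atan2(B,A) + arccos(C/0.2524) = 0.1743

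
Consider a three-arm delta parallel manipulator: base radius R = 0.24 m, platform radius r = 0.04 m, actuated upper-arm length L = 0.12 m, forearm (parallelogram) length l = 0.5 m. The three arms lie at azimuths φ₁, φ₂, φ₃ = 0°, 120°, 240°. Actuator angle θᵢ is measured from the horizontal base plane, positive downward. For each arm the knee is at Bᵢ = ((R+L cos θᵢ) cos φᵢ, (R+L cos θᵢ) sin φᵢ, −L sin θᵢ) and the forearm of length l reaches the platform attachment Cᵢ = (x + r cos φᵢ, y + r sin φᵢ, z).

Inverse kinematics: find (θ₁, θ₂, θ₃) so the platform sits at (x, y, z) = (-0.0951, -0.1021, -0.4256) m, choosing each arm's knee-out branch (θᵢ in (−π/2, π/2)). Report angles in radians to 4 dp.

θ₁ = 0.9599, θ₂ = 0.6980, θ₃ = -0.3492

φ1=0.0° → target in arm frame (-0.0951, -0.1021)
  A cos θ + B sin θ = C:  0.2951·cos θ + -0.4256·sin θ = -0.1793
  √(A²+B²)=0.5179;  θ1 = -0.9645+1.9244 ≈ 0.9599
φ2=120.0° → target in arm frame (-0.0409, 0.1334)
  e−x'=0.2409;  (l²−L²−(e−x')²−y'²−z²)/2L = -0.0890
  γ=atan2(-0.4256,0.2409)=-1.0558;  ψ=arccos(-0.1819)=1.7537;  θ2=γ+ψ≈0.6980
rotate P by −φ3: (0.1360, -0.0313, -0.4256)
  A cos θ + B sin θ = C:  0.0640·cos θ + -0.4256·sin θ = 0.2058
  γ=atan2(-0.4256,0.0640)=-1.4215;  ψ=arccos(0.4781)=1.0723;  θ3=γ+ψ≈-0.3492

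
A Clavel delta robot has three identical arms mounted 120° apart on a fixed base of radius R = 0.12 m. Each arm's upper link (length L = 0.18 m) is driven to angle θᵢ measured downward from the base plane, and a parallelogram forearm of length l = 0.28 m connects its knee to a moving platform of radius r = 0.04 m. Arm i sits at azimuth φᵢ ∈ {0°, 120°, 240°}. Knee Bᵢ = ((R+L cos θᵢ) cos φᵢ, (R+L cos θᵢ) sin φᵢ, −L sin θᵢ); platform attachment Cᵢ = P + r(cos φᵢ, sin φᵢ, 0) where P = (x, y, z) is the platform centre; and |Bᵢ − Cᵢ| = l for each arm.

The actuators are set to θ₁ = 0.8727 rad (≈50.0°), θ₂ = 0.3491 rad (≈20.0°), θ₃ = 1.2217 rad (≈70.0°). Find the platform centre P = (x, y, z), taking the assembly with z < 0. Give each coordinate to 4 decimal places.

(-0.0037, 0.1185, -0.2947)

φ1=0.0°: virtual centre (0.1957, 0.0000, -0.1379), radius l
centre 2 = (0.2491·cos120.0°, 0.2491·sin120.0°, -0.0616) = (-0.1246, 0.2158, -0.0616)
centre 3 = (0.1416·cos240.0°, 0.1416·sin240.0°, -0.1691) = (-0.0708, -0.1226, -0.1691)
|centre ₂|²−|centre ₁|² = 0.0086;  |centre ₃|²−|centre ₁|² = -0.0087
[-0.6405 0.4315 0.1526]·P = 0.0086;  [-0.5330 -0.2452 -0.0625]·P = -0.0087
det = 0.3871;  x = 0.0042+0.0270z,  y = 0.0261+-0.3136z
sphere 1 gives Az²+Bz+C=0 with A=1.0991, B=0.2491, C=-0.0220;  B²−4AC=0.1590;  roots -0.2947, 0.0681;  negative root z = -0.2947
x = -0.0037, y = 0.1185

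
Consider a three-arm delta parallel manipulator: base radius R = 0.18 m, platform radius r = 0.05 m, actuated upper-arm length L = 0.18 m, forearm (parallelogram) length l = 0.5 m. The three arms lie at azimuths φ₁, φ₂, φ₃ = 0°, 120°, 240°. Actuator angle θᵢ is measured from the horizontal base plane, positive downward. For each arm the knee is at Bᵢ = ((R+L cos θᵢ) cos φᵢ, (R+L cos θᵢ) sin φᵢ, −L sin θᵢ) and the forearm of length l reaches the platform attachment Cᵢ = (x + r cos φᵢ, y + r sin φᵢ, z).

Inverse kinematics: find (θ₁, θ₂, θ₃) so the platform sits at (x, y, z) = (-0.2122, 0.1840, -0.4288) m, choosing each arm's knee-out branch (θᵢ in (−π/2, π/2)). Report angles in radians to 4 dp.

φ1=0.0° → target in arm frame (-0.2122, 0.1840)
  A=0.3422, B=-0.4288, C=(l²−L²−A²−y'²−z²)/(2L)=-0.3256
  θ1 = atan2(B,A) + arccos(C/0.5486) = 1.3090
φ2=120.0° → target in arm frame (0.2654, 0.0918)
  A=-0.1354, B=-0.4288, C=(l²−L²−A²−y'²−z²)/(2L)=0.0193
  γ=atan2(-0.4288,-0.1354)=-1.8768;  ψ=arccos(0.0430)=1.5278;  θ2=γ+ψ≈-0.3490
φ3=240.0° → target in arm frame (-0.0532, -0.2758)
  A cos θ + B sin θ = C:  0.1832·cos θ + -0.4288·sin θ = -0.2108
  √(A²+B²)=0.4663;  θ3 = -1.1669+2.0399 ≈ 0.8730

θ₁ = 1.3090, θ₂ = -0.3490, θ₃ = 0.8730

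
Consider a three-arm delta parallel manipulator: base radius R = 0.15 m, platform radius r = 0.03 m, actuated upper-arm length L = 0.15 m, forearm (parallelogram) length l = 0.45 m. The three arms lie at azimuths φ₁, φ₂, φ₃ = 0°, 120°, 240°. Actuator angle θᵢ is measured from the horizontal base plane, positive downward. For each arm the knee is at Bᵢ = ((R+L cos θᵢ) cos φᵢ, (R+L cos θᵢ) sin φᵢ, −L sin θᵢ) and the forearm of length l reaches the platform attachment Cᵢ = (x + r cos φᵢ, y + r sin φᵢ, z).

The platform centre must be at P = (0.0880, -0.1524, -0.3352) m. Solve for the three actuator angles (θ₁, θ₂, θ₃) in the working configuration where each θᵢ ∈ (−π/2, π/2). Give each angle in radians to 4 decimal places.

arm 1 (φ=0.0°): x'=0.0880, y'=-0.1524
  e−x'=0.0320;  (l²−L²−(e−x')²−y'²−z²)/2L = 0.1446
  θ1 = atan2(B,A) + arccos(C/0.3367) = -0.3488
rotate P by −φ2: (-0.1760, 0.0000, -0.3352)
  e−x'=0.2960;  (l²−L²−(e−x')²−y'²−z²)/2L = -0.0665
  γ=atan2(-0.3352,0.2960)=-0.8475;  ψ=arccos(-0.1488)=1.7202;  θ2=γ+ψ≈0.8727
φ3=240.0° → target in arm frame (0.0880, 0.1524)
  e−x'=0.0320;  (l²−L²−(e−x')²−y'²−z²)/2L = 0.1446
  γ=atan2(-0.3352,0.0320)=-1.4756;  ψ=arccos(0.4295)=1.1269;  θ3=γ+ψ≈-0.3487

θ₁ = -0.3488, θ₂ = 0.8727, θ₃ = -0.3487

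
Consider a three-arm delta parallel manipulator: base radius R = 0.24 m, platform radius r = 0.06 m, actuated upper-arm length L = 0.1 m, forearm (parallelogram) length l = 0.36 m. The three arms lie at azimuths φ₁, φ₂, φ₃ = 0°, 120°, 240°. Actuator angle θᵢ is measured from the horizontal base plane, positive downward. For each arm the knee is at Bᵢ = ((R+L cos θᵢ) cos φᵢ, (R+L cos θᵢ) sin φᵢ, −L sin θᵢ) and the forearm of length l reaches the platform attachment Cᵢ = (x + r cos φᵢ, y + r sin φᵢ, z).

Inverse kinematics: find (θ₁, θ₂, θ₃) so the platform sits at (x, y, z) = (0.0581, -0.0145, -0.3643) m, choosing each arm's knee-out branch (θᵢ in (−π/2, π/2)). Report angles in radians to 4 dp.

θ₁ = 0.6985, θ₂ = 1.3967, θ₃ = 1.2219

rotate P by −φ1: (0.0581, -0.0145, -0.3643)
  e−x'=0.1219;  (l²−L²−(e−x')²−y'²−z²)/2L = -0.1409
  √(A²+B²)=0.3842;  θ1 = -1.2479+1.9464 ≈ 0.6985
arm 2 (φ=120.0°): x'=-0.0416, y'=-0.0431
  A cos θ + B sin θ = C:  0.2216·cos θ + -0.3643·sin θ = -0.3204
  √(A²+B²)=0.4264;  θ2 = -1.0243+2.4209 ≈ 1.3967
φ3=240.0° → target in arm frame (-0.0165, 0.0576)
  A cos θ + B sin θ = C:  0.1965·cos θ + -0.3643·sin θ = -0.2752
  √(A²+B²)=0.4139;  θ3 = -1.0762+2.2981 ≈ 1.2219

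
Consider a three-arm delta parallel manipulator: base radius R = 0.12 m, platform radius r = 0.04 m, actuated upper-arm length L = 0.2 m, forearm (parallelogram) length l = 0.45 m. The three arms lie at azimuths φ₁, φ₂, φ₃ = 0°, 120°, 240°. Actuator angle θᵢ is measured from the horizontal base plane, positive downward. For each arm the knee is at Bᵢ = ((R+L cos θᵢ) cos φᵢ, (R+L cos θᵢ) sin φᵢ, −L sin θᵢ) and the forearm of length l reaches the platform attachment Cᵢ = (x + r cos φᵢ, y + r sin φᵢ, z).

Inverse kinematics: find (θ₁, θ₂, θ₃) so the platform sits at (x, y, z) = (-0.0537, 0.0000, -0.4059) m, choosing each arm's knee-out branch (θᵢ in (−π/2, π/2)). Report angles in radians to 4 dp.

θ₁ = 0.4362, θ₂ = 0.1744, θ₃ = 0.1744

φ1=0.0° → target in arm frame (-0.0537, 0.0000)
  A cos θ + B sin θ = C:  0.1337·cos θ + -0.4059·sin θ = -0.0503
  θ1 = atan2(B,A) + arccos(C/0.4274) = 0.4362
rotate P by −φ2: (0.0268, 0.0465, -0.4059)
  A=0.0532, B=-0.4059, C=(l²−L²−A²−y'²−z²)/(2L)=-0.0181
  θ2 = atan2(B,A) + arccos(C/0.4094) = 0.1744
arm 3 (φ=240.0°): x'=0.0269, y'=-0.0465
  e−x'=0.0531;  (l²−L²−(e−x')²−y'²−z²)/2L = -0.0181
  θ3 = atan2(B,A) + arccos(C/0.4094) = 0.1744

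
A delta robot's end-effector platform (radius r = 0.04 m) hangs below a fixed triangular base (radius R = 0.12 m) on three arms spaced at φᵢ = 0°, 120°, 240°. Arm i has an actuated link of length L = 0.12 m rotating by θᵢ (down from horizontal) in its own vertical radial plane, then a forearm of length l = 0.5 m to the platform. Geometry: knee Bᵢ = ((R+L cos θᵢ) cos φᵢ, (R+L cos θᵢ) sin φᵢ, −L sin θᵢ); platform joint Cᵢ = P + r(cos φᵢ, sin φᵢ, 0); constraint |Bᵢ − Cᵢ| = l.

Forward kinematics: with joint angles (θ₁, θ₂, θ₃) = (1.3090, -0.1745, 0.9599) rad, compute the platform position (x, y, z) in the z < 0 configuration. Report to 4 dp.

centre 1 = (0.1111·cos0.0°, 0.1111·sin0.0°, -0.1159) = (0.1111, 0.0000, -0.1159)
arm 2 at φ=120.0°: ρ2 = 0.1982;  centre 2 = (-0.0991, 0.1716, 0.0208)
arm 3 at φ=240.0°: ρ3 = 0.1488;  centre 3 = (-0.0744, -0.1289, -0.0983)
|centre ₂|²−|centre ₁|² = 0.0139;  |centre ₃|²−|centre ₁|² = 0.0060
[-0.4203 0.3433 0.2735]·P = 0.0139;  [-0.3709 -0.2578 0.0352]·P = 0.0060
Cramer: x(z) = -0.0240+0.3505z;  y(z) = 0.0112-0.3676z
quadratic in z: (1.2580)z²+(0.1289)z+(-0.2182)=0, √Δ=1.0557 → z ∈ {-0.4708, 0.3684}; z = -0.4708 (taking z<0)
x = -0.1891, y = 0.1843

(-0.1891, 0.1843, -0.4708)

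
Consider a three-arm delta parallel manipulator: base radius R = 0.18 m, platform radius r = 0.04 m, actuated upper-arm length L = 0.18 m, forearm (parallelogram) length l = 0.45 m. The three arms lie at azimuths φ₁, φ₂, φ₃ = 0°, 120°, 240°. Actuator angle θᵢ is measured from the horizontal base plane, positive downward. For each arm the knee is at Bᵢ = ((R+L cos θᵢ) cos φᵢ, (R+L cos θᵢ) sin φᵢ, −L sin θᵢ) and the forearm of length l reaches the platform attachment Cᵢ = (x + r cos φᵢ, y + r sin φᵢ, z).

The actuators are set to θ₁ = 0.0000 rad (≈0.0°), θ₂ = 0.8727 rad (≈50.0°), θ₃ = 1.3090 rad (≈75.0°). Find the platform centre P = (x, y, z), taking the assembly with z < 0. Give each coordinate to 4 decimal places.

φ1=0.0°: virtual centre (0.3200, 0.0000, 0.0000), radius l
φ2=120.0°: virtual centre (-0.1278, 0.2214, -0.1379), radius l
φ3=240.0°: virtual centre (-0.0933, -0.1616, -0.1739), radius l
|S₂|²−|S₁|² = -0.0180;  |S₃|²−|S₁|² = -0.0374
plane₁₂: -0.8957x+0.4429y+-0.2758z = -0.0180
det = 0.6555;  x = 0.0341+-0.3709z,  y = 0.0283+-0.1274z
into |P−S₁|² = l²: 1.1538z² + 0.2048z + -0.1200 = 0;  Δ = 0.5956;  z = -0.4232 or 0.2457 → z<0 root = -0.4232
x = 0.1911, y = 0.0822

(0.1911, 0.0822, -0.4232)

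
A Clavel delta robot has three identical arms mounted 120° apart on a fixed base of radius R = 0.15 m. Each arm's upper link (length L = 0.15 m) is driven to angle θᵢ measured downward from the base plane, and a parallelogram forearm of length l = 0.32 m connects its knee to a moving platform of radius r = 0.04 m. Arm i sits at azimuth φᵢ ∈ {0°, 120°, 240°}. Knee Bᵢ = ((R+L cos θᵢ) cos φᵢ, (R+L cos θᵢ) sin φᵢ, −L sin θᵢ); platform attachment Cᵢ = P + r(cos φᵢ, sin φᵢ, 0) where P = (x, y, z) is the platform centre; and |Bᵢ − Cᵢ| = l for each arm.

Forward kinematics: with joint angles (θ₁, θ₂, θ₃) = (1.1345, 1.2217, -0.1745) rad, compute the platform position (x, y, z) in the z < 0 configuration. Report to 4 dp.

(-0.0709, -0.1485, -0.2797)

φ1=0.0°: virtual centre (0.1734, 0.0000, -0.1359), radius l
O2 = (0.1613·cos120.0°, 0.1613·sin120.0°, -0.1410) = (-0.0807, 0.1397, -0.1410)
φ3=240.0°: virtual centre (-0.1289, -0.2232, 0.0260), radius l
eliminate P² terms by subtracting sphere 1 from 2 and 3
[-0.5081 0.2794 -0.0100]·P = -0.0027;  [-0.6045 -0.4464 0.3240]·P = 0.0186
Cramer: x(z) = -0.0101+0.2175z;  y(z) = -0.0279+0.4313z
sphere 1 gives Az²+Bz+C=0 with A=1.2333, B=0.1680, C=-0.0495;  B²−4AC=0.2723;  roots -0.2797, 0.1434;  negative root z = -0.2797
x = -0.0709, y = -0.1485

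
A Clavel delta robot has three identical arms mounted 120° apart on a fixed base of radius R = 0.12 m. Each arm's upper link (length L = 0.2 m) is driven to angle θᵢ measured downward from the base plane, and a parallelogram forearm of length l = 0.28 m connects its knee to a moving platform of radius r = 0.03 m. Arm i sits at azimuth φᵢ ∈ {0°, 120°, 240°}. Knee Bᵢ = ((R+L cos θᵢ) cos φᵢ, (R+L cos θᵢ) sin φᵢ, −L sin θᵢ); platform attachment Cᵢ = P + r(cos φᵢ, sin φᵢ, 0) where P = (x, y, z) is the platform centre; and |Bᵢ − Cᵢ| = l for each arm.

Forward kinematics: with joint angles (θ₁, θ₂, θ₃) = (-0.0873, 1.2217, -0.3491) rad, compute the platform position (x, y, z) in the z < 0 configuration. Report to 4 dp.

centre 1 = (0.2892·cos0.0°, 0.2892·sin0.0°, 0.0174) = (0.2892, 0.0000, 0.0174)
arm 2 at φ=120.0°: e+L cos θ2 = 0.1584;  centre 2 = (-0.0792, 0.1372, -0.1879)
φ3=240.0°: virtual centre (-0.1390, -0.2407, 0.0684), radius l
subtract pairs → two planes through P
linear system: -0.7369x+0.2744y = -0.0235−-0.4107z; -0.8564x+-0.4814y = -0.0020−0.1019z
det = 0.5897;  x = 0.0202+-0.2879z,  y = -0.0317+0.7239z
into |P−centre ₁|² = l²: 1.6069z² + 0.0742z + -0.0047 = 0;  Δ = 0.0357;  z = -0.0819 or 0.0357 → z<0 root = -0.0819
x = 0.0437, y = -0.0909

(0.0437, -0.0909, -0.0819)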